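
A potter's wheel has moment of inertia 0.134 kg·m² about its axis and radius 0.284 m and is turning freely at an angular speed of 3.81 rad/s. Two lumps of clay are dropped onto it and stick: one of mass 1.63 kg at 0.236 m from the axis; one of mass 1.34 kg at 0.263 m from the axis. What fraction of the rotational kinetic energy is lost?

fraction ≈ 0.578

The added mass arrives with no angular momentum about the axis, and any external torque about the axis is negligible, so the system's angular momentum is conserved.
Added inertia Σmr² = (1.63)(0.236)² + (1.34)(0.263)² = 0.1835 kg·m²; I_f = 0.1340 + 0.1835 = 0.3175 kg·m².
ω_f = I_p ω_i / I_f = (0.1340)(3.81) / 0.3175 = 1.608 rad/s.
KE_i = ½(0.1340)(3.810 rad/s)² = 0.9726 J; KE_f = ½(0.3175)(1.608)² = 0.4105 J.
Fraction lost = 0.5779.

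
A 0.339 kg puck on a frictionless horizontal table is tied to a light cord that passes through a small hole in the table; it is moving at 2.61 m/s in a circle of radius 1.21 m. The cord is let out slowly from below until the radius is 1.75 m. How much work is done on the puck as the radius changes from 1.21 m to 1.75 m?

Central (radial) force ⇒ zero torque about the center ⇒ m v r is constant.
v₂ = v₁ r₁ / r₂ = (2.61)(1.21) / (1.75) = 1.805 m/s.
W = ΔKE = ½m(v₂² − v₁²) = -0.6026 J.

W ≈ -0.603 J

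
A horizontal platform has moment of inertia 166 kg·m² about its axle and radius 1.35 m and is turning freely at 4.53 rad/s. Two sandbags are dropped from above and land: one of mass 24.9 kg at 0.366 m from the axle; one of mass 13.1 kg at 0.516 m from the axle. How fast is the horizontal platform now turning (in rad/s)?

ω_f ≈ 4.35 rad/s

No external torque acts about the axle; L_before = L_after.
Added inertia Σmr² = (24.9)(0.366)² + (13.1)(0.516)² = 6.823 kg·m²; I_f = 166.0 + 6.823 = 172.8 kg·m².
ω_f = I_p ω_i / I_f = (166.0)(4.53) / 172.8 = 4.351 rad/s.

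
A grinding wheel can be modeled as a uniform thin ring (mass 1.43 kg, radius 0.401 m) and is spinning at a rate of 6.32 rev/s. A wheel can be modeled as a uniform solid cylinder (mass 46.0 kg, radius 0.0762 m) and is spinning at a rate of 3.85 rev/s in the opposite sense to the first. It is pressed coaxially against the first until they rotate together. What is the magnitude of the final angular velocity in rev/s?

|ω_f| ≈ 2.58 rev/s

The coupling torques are internal; angular momentum about the shared axis is conserved.
Moments of inertia: I_A = (1.43)(0.401)² = 0.2299 kg·m²; I_B = ½(46.0)(0.0762)² = 0.1335 kg·m².
Taking A's sense as positive: L = (0.2299)(6.32) − (0.1335)(3.85) = 0.9391 kg·m²·rev/s.
Combined I = 0.2299 + 0.1335 = 0.3635 kg·m².
ω_f = L / I = 0.9391 / 0.3635 = 2.584 rev/s.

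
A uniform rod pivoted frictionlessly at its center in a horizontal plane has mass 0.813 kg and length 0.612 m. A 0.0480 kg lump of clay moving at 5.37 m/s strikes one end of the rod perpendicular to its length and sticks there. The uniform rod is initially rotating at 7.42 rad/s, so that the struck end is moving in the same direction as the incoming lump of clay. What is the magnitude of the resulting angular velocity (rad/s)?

About the pivot the impulsive forces during the collision are internal, so angular momentum about that axis is conserved.
I_p = (1/12)(0.813)(0.612)² = 0.02538 kg·m². Taking the sense of the lump of clay's angular momentum as positive, L_{lump} = m v R = (0.0480)(5.37)(0.612/2) = 0.07887 kg·m²/s.
L_i = +I_p ω_p + m v R = +(0.02538)(7.42) + 0.07887 = 0.2672 kg·m²/s.
After sticking, I_f = I_p + m R² = 0.02538 + (0.0480)(0.612/2)² = 0.02987 kg·m².
ω_f = L_i / I_f = 0.2672 / 0.02987 = 8.944 rad/s.

|ω_f| ≈ 8.94 rad/s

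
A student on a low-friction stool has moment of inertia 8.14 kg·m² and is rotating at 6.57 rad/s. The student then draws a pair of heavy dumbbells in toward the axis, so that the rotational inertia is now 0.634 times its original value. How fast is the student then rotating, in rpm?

ω₂ ≈ 99.0 rpm

No external torque acts about the spin axis, so angular momentum is conserved.
I₂ = 0.634 × 8.14 = 5.161 kg·m².
ω₂ = I₁ω₁ / I₂ = (8.140)(6.57 rad/s) / (5.161) = 10.36 rad/s = 98.96 rpm.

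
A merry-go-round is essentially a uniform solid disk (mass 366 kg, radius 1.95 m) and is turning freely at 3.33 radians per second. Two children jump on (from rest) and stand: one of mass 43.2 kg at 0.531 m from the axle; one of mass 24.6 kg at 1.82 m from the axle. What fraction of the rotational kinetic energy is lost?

fraction ≈ 0.119

No external torque acts about the axle; L_before = L_after.
I_p = ½(366)(1.95)² = 695.9 kg·m².
Added inertia Σmr² = (43.2)(0.531)² + (24.6)(1.82)² = 93.67 kg·m²; I_f = 695.9 + 93.67 = 789.5 kg·m².
ω_f = I_p ω_i / I_f = (695.9)(3.33) / 789.5 = 2.935 rad/s.
KE_i = ½(695.9)(3.330 rad/s)² = 3858 J; KE_f = ½(789.5)(2.935)² = 3400 J.
Fraction lost = 0.1186.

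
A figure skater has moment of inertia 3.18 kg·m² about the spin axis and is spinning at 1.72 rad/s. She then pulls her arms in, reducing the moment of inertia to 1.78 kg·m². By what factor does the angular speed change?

Angular momentum about the spin axis is conserved since the torque about it is zero.
ω₂/ω₁ = I₁/I₂ = 3.180 / 1.780 = 1.787.

ω₂/ω₁ ≈ 1.79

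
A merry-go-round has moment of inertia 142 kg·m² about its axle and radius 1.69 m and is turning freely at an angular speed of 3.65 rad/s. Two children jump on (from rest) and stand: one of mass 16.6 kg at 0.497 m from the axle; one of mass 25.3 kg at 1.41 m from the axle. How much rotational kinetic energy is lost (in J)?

No external torque acts about the axle; L_before = L_after.
Added inertia Σmr² = (16.6)(0.497)² + (25.3)(1.41)² = 54.40 kg·m²; I_f = 142.0 + 54.40 = 196.4 kg·m².
ω_f = I_p ω_i / I_f = (142.0)(3.65) / 196.4 = 2.639 rad/s.
KE_i = ½(142.0)(3.650 rad/s)² = 945.9 J; KE_f = ½(196.4)(2.639)² = 683.9 J.

energy lost ≈ 262 J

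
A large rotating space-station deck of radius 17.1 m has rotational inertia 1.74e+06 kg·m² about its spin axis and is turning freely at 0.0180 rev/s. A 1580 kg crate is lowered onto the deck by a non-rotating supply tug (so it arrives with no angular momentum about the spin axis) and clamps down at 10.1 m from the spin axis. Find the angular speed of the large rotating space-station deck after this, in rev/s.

The added mass arrives with no angular momentum about the spin axis, and any external torque about the spin axis is negligible, so the system's angular momentum is conserved.
Added inertia Σmr² = (1580)(10.1)² = 1.612e+05 kg·m²; I_f = 1.740e+06 + 1.612e+05 = 1.901e+06 kg·m².
ω_f = I_p ω_i / I_f = (1.740e+06)(0.0180) / 1.901e+06 = 0.01647 rev/s.

ω_f ≈ 0.0165 rev/s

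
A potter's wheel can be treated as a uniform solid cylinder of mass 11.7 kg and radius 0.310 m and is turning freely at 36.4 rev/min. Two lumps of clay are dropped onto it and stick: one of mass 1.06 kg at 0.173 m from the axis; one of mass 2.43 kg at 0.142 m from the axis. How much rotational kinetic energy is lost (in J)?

energy lost ≈ 0.513 J

The added mass arrives with no angular momentum about the axis, and any external torque about the axis is negligible, so the system's angular momentum is conserved.
I_p = ½(11.7)(0.310)² = 0.5622 kg·m².
Added inertia Σmr² = (1.06)(0.173)² + (2.43)(0.142)² = 0.08072 kg·m²; I_f = 0.5622 + 0.08072 = 0.6429 kg·m².
ω_f = I_p ω_i / I_f = (0.5622)(36.4) / 0.6429 = 31.83 rpm.
KE_i = ½(0.5622)(3.812 rad/s)² = 4.084 J; KE_f = ½(0.6429)(3.333)² = 3.571 J.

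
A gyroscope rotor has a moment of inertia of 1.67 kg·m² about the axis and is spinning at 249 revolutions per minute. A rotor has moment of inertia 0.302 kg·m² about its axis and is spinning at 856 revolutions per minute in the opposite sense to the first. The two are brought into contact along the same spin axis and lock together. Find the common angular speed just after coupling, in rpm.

|ω_f| ≈ 79.8 rpm

The coupling torques are internal; angular momentum about the shared axis is conserved.
Taking A's sense as positive: L = (1.670)(249) − (0.3020)(856) = 157.3 kg·m²·rpm.
Combined I = 1.670 + 0.3020 = 1.972 kg·m².
ω_f = L / I = 157.3 / 1.972 = 79.78 rpm.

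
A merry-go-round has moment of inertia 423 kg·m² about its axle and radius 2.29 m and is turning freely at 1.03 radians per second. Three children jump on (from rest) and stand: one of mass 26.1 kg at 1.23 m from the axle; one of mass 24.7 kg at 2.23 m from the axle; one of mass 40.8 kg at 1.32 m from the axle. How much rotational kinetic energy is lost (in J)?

No external torque acts about the axle; L_before = L_after.
Added inertia Σmr² = (26.1)(1.23)² + (24.7)(2.23)² + (40.8)(1.32)² = 233.4 kg·m²; I_f = 423.0 + 233.4 = 656.4 kg·m².
ω_f = I_p ω_i / I_f = (423.0)(1.03) / 656.4 = 0.6637 rad/s.
KE_i = ½(423.0)(1.030 rad/s)² = 224.4 J; KE_f = ½(656.4)(0.6637)² = 144.6 J.

energy lost ≈ 79.8 J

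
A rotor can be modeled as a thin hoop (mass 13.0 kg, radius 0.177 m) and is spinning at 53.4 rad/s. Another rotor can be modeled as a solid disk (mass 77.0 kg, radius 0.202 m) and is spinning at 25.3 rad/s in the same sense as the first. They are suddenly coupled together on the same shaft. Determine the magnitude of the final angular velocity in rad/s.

|ω_f| ≈ 31.1 rad/s

No external torque acts about the common axis, so total angular momentum is conserved.
Moments of inertia: I_A = (13.0)(0.177)² = 0.4073 kg·m²; I_B = ½(77.0)(0.202)² = 1.571 kg·m².
Taking A's sense as positive: L = (0.4073)(53.4) + (1.571)(25.3) = 61.49 kg·m²·rad/s.
Combined I = 0.4073 + 1.571 = 1.978 kg·m².
ω_f = L / I = 61.49 / 1.978 = 31.09 rad/s.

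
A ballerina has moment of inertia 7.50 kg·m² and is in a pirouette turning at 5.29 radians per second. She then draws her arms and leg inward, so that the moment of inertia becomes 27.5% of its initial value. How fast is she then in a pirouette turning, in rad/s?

ω₂ ≈ 19.2 rad/s

Angular momentum about the spin axis is conserved since the torque about it is zero.
I₂ = 0.275 × 7.50 = 2.062 kg·m².
ω₂ = I₁ω₁ / I₂ = (7.500)(5.29 rad/s) / (2.062) = 19.24 rad/s.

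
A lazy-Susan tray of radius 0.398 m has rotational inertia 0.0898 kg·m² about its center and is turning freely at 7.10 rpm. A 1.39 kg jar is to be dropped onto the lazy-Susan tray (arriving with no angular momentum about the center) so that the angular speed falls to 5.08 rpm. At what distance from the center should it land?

r ≈ 0.160 m

No external torque acts about the center; L_before = L_after.
I_p ω_i = (I_p + m r²) ω_f ⇒ m r² = I_p(ω_i/ω_f − 1) = 0.08980(7.10/5.08 − 1) = 0.03571 kg·m².
r = √(0.03571/1.39) = 0.1603 m.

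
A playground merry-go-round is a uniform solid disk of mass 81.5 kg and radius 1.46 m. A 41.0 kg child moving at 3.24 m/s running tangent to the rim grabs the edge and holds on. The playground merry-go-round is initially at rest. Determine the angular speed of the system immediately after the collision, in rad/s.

|ω_f| ≈ 1.11 rad/s

The axle reaction passes through the axle and exerts no torque about it; angular momentum about the axle is conserved through the impact.
I_p = ½(81.5)(1.46)² = 86.86 kg·m². Taking the sense of the child's angular momentum as positive, L_{child} = m v R = (41.0)(3.24)(1.46) = 193.9 kg·m²/s.
L_i = 0 + 193.9 = 193.9 kg·m²/s.
After sticking, I_f = I_p + m R² = 86.86 + (41.0)(1.46)² = 174.3 kg·m².
ω_f = L_i / I_f = 193.9 / 174.3 = 1.113 rad/s.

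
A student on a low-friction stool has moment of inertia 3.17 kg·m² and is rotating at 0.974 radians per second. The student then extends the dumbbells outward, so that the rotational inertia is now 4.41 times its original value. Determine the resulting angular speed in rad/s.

With no external torque about the axis, L is conserved: I₁ω₁ = I₂ω₂.
I₂ = 4.41 × 3.17 = 13.98 kg·m².
ω₂ = I₁ω₁ / I₂ = (3.170)(0.974 rad/s) / (13.98) = 0.2209 rad/s.

ω₂ ≈ 0.221 rad/s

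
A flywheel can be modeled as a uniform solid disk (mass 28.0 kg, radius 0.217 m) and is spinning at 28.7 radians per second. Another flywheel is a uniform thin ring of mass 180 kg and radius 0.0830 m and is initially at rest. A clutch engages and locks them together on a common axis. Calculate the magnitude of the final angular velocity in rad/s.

|ω_f| ≈ 9.96 rad/s

The coupling torques are internal; angular momentum about the shared axis is conserved.
Moments of inertia: I_A = ½(28.0)(0.217)² = 0.6592 kg·m²; I_B = (180)(0.0830)² = 1.240 kg·m².
Taking A's sense as positive: L = (0.6592)(28.7) = 18.92 kg·m²·rad/s.
Combined I = 0.6592 + 1.240 = 1.899 kg·m².
ω_f = L / I = 18.92 / 1.899 = 9.962 rad/s.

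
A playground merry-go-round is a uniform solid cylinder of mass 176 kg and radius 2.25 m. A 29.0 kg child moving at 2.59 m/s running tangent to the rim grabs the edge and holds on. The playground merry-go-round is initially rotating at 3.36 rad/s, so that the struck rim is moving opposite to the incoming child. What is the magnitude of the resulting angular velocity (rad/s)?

About the axle the impulsive forces during the collision are internal, so angular momentum about that axis is conserved.
I_p = ½(176)(2.25)² = 445.5 kg·m². Taking the sense of the child's angular momentum as positive, L_{child} = m v R = (29.0)(2.59)(2.25) = 169.0 kg·m²/s.
L_i = −I_p ω_p + m v R = −(445.5)(3.36) + 169.0 = -1328 kg·m²/s.
After sticking, I_f = I_p + m R² = 445.5 + (29.0)(2.25)² = 592.3 kg·m².
ω_f = L_i / I_f = -1328 / 592.3 = -2.242 rad/s.

|ω_f| ≈ 2.24 rad/s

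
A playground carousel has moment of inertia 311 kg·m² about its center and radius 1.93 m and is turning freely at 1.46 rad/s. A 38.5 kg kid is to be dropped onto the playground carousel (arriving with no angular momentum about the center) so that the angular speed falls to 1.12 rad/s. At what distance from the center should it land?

r ≈ 1.57 m

The added mass arrives with no angular momentum about the center, and any external torque about the center is negligible, so the system's angular momentum is conserved.
I_p ω_i = (I_p + m r²) ω_f ⇒ m r² = I_p(ω_i/ω_f − 1) = 311.0(1.46/1.12 − 1) = 94.41 kg·m².
r = √(94.41/38.5) = 1.566 m.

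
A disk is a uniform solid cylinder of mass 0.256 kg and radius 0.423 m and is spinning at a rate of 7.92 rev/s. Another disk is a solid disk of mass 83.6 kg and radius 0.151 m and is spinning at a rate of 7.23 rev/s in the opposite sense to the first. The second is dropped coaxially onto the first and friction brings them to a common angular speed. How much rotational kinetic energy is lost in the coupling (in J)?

No external torque acts about the common axis, so total angular momentum is conserved.
Moments of inertia: I_A = ½(0.256)(0.423)² = 0.02290 kg·m²; I_B = ½(83.6)(0.151)² = 0.9531 kg·m².
Taking A's sense as positive: L = (0.02290)(7.92) − (0.9531)(7.23) = -6.709 kg·m²·rev/s.
Combined I = 0.02290 + 0.9531 = 0.9760 kg·m².
ω_f = L / I = -6.709 / 0.9760 = -6.874 rev/s.
KE_i = ½ΣIω² = 1012 J; KE_f = ½(0.9760)(43.19)² = 910.4 J.

ΔKE lost ≈ 101 J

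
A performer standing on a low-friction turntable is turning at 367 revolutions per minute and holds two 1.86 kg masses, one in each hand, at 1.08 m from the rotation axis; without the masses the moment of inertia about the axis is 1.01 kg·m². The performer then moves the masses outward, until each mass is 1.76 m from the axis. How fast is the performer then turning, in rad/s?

Angular momentum about the spin axis is conserved since the torque about it is zero.
I₁ = 1.01 + 2(1.86)(1.08)² = 5.349 kg·m²; I₂ = 1.01 + 2(1.86)(1.76)² = 12.53 kg·m².
ω₂ = I₁ω₁ / I₂ = (5.349)(367 rpm) / (12.53) = 156.6 rpm = 16.40 rad/s.

ω₂ ≈ 16.4 rad/s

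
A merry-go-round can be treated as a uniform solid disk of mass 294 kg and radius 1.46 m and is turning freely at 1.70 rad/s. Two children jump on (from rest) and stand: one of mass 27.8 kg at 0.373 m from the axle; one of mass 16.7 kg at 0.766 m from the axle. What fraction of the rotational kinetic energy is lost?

The added mass arrives with no angular momentum about the axle, and any external torque about the axle is negligible, so the system's angular momentum is conserved.
I_p = ½(294)(1.46)² = 313.3 kg·m².
Added inertia Σmr² = (27.8)(0.373)² + (16.7)(0.766)² = 13.67 kg·m²; I_f = 313.3 + 13.67 = 327.0 kg·m².
ω_f = I_p ω_i / I_f = (313.3)(1.70) / 327.0 = 1.629 rad/s.
KE_i = ½(313.3)(1.700 rad/s)² = 452.8 J; KE_f = ½(327.0)(1.629)² = 433.9 J.
Fraction lost = 0.04179.

fraction ≈ 0.0418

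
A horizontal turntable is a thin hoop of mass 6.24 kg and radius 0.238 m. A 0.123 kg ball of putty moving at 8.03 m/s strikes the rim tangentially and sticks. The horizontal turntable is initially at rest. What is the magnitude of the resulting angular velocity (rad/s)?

|ω_f| ≈ 0.652 rad/s

About the axle the impulsive forces during the collision are internal, so angular momentum about that axis is conserved.
I_p = (6.24)(0.238)² = 0.3535 kg·m². Taking the sense of the ball of putty's angular momentum as positive, L_{ball} = m v R = (0.123)(8.03)(0.238) = 0.2351 kg·m²/s.
L_i = 0 + 0.2351 = 0.2351 kg·m²/s.
After sticking, I_f = I_p + m R² = 0.3535 + (0.123)(0.238)² = 0.3604 kg·m².
ω_f = L_i / I_f = 0.2351 / 0.3604 = 0.6522 rad/s.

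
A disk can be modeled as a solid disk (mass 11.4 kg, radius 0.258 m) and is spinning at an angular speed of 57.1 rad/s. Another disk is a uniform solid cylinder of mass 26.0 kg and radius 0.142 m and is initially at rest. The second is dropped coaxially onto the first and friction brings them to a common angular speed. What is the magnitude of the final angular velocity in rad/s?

|ω_f| ≈ 33.8 rad/s

The coupling torques are internal; angular momentum about the shared axis is conserved.
Moments of inertia: I_A = ½(11.4)(0.258)² = 0.3794 kg·m²; I_B = ½(26.0)(0.142)² = 0.2621 kg·m².
Taking A's sense as positive: L = (0.3794)(57.1) = 21.66 kg·m²·rad/s.
Combined I = 0.3794 + 0.2621 = 0.6415 kg·m².
ω_f = L / I = 21.66 / 0.6415 = 33.77 rad/s.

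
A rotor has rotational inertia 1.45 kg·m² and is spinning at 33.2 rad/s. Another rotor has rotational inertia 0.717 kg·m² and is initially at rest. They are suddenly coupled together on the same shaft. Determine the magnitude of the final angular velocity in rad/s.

No external torque acts about the common axis, so total angular momentum is conserved.
Taking A's sense as positive: L = (1.450)(33.2) = 48.14 kg·m²·rad/s.
Combined I = 1.450 + 0.7170 = 2.167 kg·m².
ω_f = L / I = 48.14 / 2.167 = 22.22 rad/s.

|ω_f| ≈ 22.2 rad/s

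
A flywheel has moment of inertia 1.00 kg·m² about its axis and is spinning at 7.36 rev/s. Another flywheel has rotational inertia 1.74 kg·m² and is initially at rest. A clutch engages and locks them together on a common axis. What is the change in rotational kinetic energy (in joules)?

The coupling torques are internal; angular momentum about the shared axis is conserved.
Taking A's sense as positive: L = (1.000)(7.36) = 7.360 kg·m²·rev/s.
Combined I = 1.000 + 1.740 = 2.740 kg·m².
ω_f = L / I = 7.360 / 2.740 = 2.686 rev/s.
KE_i = ½ΣIω² = 1069 J; KE_f = ½(2.740)(16.88)² = 390.2 J.

ΔKE ≈ -679 J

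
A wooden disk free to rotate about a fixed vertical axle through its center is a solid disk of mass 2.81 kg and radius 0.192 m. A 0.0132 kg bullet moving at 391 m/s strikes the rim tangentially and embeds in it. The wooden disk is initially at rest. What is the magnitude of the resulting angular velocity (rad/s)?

|ω_f| ≈ 19.0 rad/s

About the axle the impulsive forces during the collision are internal, so angular momentum about that axis is conserved.
I_p = ½(2.81)(0.192)² = 0.05179 kg·m². Taking the sense of the bullet's angular momentum as positive, L_{bullet} = m v R = (0.0132)(391)(0.192) = 0.9910 kg·m²/s.
L_i = 0 + 0.9910 = 0.9910 kg·m²/s.
After sticking, I_f = I_p + m R² = 0.05179 + (0.0132)(0.192)² = 0.05228 kg·m².
ω_f = L_i / I_f = 0.9910 / 0.05228 = 18.95 rad/s.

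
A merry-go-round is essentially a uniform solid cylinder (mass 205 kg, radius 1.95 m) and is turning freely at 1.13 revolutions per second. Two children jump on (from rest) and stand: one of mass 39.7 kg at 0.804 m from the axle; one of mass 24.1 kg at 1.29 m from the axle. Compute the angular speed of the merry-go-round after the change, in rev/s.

The added mass arrives with no angular momentum about the axle, and any external torque about the axle is negligible, so the system's angular momentum is conserved.
I_p = ½(205)(1.95)² = 389.8 kg·m².
Added inertia Σmr² = (39.7)(0.804)² + (24.1)(1.29)² = 65.77 kg·m²; I_f = 389.8 + 65.77 = 455.5 kg·m².
ω_f = I_p ω_i / I_f = (389.8)(1.13) / 455.5 = 0.9669 rev/s.

ω_f ≈ 0.967 rev/s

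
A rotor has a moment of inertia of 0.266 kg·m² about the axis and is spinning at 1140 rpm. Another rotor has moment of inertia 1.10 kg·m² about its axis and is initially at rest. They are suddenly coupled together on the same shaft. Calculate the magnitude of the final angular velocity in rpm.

No external torque acts about the common axis, so total angular momentum is conserved.
Taking A's sense as positive: L = (0.2660)(1140) = 303.2 kg·m²·rpm.
Combined I = 0.2660 + 1.100 = 1.366 kg·m².
ω_f = L / I = 303.2 / 1.366 = 222.0 rpm.

|ω_f| ≈ 222 rpm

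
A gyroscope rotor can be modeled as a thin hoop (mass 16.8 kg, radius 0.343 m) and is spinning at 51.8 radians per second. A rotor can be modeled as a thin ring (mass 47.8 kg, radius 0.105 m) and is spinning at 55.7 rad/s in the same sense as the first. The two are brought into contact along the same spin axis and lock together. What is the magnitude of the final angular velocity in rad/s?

The coupling torques are internal; angular momentum about the shared axis is conserved.
Moments of inertia: I_A = (16.8)(0.343)² = 1.977 kg·m²; I_B = (47.8)(0.105)² = 0.5270 kg·m².
Taking A's sense as positive: L = (1.977)(51.8) + (0.5270)(55.7) = 131.7 kg·m²·rad/s.
Combined I = 1.977 + 0.5270 = 2.503 kg·m².
ω_f = L / I = 131.7 / 2.503 = 52.62 rad/s.

|ω_f| ≈ 52.6 rad/s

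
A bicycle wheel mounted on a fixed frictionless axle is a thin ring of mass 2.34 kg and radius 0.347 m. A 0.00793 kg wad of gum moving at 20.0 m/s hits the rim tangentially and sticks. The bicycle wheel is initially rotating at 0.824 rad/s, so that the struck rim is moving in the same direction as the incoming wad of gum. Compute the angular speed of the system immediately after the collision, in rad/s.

|ω_f| ≈ 1.02 rad/s

The axle reaction passes through the axle and exerts no torque about it; angular momentum about the axle is conserved through the impact.
I_p = (2.34)(0.347)² = 0.2818 kg·m². Taking the sense of the wad of gum's angular momentum as positive, L_{wad} = m v R = (0.00793)(20.0)(0.347) = 0.05503 kg·m²/s.
L_i = +I_p ω_p + m v R = +(0.2818)(0.824) + 0.05503 = 0.2872 kg·m²/s.
After sticking, I_f = I_p + m R² = 0.2818 + (0.00793)(0.347)² = 0.2827 kg·m².
ω_f = L_i / I_f = 0.2872 / 0.2827 = 1.016 rad/s.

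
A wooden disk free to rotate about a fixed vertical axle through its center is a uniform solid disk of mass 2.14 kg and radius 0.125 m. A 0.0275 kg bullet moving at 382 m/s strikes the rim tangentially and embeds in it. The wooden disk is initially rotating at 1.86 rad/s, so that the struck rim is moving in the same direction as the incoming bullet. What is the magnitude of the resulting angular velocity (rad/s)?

|ω_f| ≈ 78.4 rad/s

The axle reaction passes through the axle and exerts no torque about it; angular momentum about the axle is conserved through the impact.
I_p = ½(2.14)(0.125)² = 0.01672 kg·m². Taking the sense of the bullet's angular momentum as positive, L_{bullet} = m v R = (0.0275)(382)(0.125) = 1.313 kg·m²/s.
L_i = +I_p ω_p + m v R = +(0.01672)(1.86) + 1.313 = 1.344 kg·m²/s.
After sticking, I_f = I_p + m R² = 0.01672 + (0.0275)(0.125)² = 0.01715 kg·m².
ω_f = L_i / I_f = 1.344 / 0.01715 = 78.39 rad/s.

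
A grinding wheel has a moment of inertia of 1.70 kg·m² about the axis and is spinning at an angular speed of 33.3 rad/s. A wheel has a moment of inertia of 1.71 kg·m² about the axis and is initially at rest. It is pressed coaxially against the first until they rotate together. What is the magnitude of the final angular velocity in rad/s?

The coupling torques are internal; angular momentum about the shared axis is conserved.
Taking A's sense as positive: L = (1.700)(33.3) = 56.61 kg·m²·rad/s.
Combined I = 1.700 + 1.710 = 3.410 kg·m².
ω_f = L / I = 56.61 / 3.410 = 16.60 rad/s.

|ω_f| ≈ 16.6 rad/s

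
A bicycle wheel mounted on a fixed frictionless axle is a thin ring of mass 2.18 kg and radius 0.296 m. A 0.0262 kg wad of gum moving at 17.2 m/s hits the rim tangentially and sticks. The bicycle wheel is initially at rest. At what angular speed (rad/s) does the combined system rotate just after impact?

|ω_f| ≈ 0.690 rad/s

The axle reaction passes through the axle and exerts no torque about it; angular momentum about the axle is conserved through the impact.
I_p = (2.18)(0.296)² = 0.1910 kg·m². Taking the sense of the wad of gum's angular momentum as positive, L_{wad} = m v R = (0.0262)(17.2)(0.296) = 0.1334 kg·m²/s.
L_i = 0 + 0.1334 = 0.1334 kg·m²/s.
After sticking, I_f = I_p + m R² = 0.1910 + (0.0262)(0.296)² = 0.1933 kg·m².
ω_f = L_i / I_f = 0.1334 / 0.1933 = 0.6901 rad/s.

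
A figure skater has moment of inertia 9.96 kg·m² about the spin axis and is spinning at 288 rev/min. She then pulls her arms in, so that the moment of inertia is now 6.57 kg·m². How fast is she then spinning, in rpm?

With no external torque about the axis, L is conserved: I₁ω₁ = I₂ω₂.
ω₂ = I₁ω₁ / I₂ = (9.960)(288 rpm) / (6.570) = 436.6 rpm.

ω₂ ≈ 437 rpm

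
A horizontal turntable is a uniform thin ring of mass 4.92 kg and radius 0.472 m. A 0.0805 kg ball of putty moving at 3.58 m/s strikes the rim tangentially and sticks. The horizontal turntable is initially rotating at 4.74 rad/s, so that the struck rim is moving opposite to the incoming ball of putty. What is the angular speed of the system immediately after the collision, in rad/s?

|ω_f| ≈ 4.54 rad/s

About the axle the impulsive forces during the collision are internal, so angular momentum about that axis is conserved.
I_p = (4.92)(0.472)² = 1.096 kg·m². Taking the sense of the ball of putty's angular momentum as positive, L_{ball} = m v R = (0.0805)(3.58)(0.472) = 0.1360 kg·m²/s.
L_i = −I_p ω_p + m v R = −(1.096)(4.74) + 0.1360 = -5.059 kg·m²/s.
After sticking, I_f = I_p + m R² = 1.096 + (0.0805)(0.472)² = 1.114 kg·m².
ω_f = L_i / I_f = -5.059 / 1.114 = -4.542 rad/s.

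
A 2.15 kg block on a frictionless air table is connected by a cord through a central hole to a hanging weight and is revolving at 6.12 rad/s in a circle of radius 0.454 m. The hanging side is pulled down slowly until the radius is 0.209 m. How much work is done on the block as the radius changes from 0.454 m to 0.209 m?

W ≈ 30.9 J

No torque about the axis ⇒ m r₁² ω₁ = m r₂² ω₂.
ω₂ = ω₁ (r₁/r₂)² = (6.12)(0.454/0.209)² = 28.88 rad/s.
W = ΔKE = ½m(v₂² − v₁²) = 30.86 J.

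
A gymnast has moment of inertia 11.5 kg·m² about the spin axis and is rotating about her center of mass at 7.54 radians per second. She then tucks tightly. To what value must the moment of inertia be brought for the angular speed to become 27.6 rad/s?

With no external torque about the axis, L is conserved: I₁ω₁ = I₂ω₂.
I₂ = I₁ω₁ / ω₂ = (11.5)(7.54) / (27.6) = 3.142 kg·m².

I₂ ≈ 3.14 kg·m²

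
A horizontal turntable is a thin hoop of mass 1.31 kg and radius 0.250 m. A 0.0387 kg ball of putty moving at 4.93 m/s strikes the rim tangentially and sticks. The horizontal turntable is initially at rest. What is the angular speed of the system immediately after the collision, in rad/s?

|ω_f| ≈ 0.566 rad/s

About the axle the impulsive forces during the collision are internal, so angular momentum about that axis is conserved.
I_p = (1.31)(0.250)² = 0.08188 kg·m². Taking the sense of the ball of putty's angular momentum as positive, L_{ball} = m v R = (0.0387)(4.93)(0.250) = 0.04770 kg·m²/s.
L_i = 0 + 0.04770 = 0.04770 kg·m²/s.
After sticking, I_f = I_p + m R² = 0.08188 + (0.0387)(0.250)² = 0.08429 kg·m².
ω_f = L_i / I_f = 0.04770 / 0.08429 = 0.5659 rad/s.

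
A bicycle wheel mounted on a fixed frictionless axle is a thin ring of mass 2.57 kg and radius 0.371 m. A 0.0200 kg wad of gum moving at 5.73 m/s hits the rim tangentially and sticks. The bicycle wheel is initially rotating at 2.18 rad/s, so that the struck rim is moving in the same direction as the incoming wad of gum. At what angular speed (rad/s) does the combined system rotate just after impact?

About the axle the impulsive forces during the collision are internal, so angular momentum about that axis is conserved.
I_p = (2.57)(0.371)² = 0.3537 kg·m². Taking the sense of the wad of gum's angular momentum as positive, L_{wad} = m v R = (0.0200)(5.73)(0.371) = 0.04252 kg·m²/s.
L_i = +I_p ω_p + m v R = +(0.3537)(2.18) + 0.04252 = 0.8137 kg·m²/s.
After sticking, I_f = I_p + m R² = 0.3537 + (0.0200)(0.371)² = 0.3565 kg·m².
ω_f = L_i / I_f = 0.8137 / 0.3565 = 2.282 rad/s.

|ω_f| ≈ 2.28 rad/s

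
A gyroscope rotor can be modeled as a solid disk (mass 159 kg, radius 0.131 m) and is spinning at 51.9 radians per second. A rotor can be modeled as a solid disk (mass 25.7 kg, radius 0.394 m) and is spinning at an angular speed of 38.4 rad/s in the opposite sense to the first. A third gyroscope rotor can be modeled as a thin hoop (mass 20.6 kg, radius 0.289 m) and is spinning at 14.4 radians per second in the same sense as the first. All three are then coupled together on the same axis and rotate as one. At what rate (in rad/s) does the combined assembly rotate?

The coupling torques are internal; angular momentum about the shared axis is conserved.
Moments of inertia: I_A = ½(159)(0.131)² = 1.364 kg·m²; I_B = ½(25.7)(0.394)² = 1.995 kg·m²; I_C = (20.6)(0.289)² = 1.721 kg·m².
Taking A's sense as positive: L = (1.364)(51.9) − (1.995)(38.4) + (1.721)(14.4) = 18.98 kg·m²·rad/s.
Combined I = 1.364 + 1.995 + 1.721 = 5.080 kg·m².
ω_f = L / I = 18.98 / 5.080 = 3.737 rad/s.

|ω_f| ≈ 3.74 rad/s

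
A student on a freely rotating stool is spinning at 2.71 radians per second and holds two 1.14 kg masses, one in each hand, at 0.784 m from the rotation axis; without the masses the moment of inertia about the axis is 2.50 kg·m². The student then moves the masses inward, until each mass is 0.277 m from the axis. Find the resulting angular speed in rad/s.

No external torque acts about the spin axis, so angular momentum is conserved.
I₁ = 2.50 + 2(1.14)(0.784)² = 3.901 kg·m²; I₂ = 2.50 + 2(1.14)(0.277)² = 2.675 kg·m².
ω₂ = I₁ω₁ / I₂ = (3.901)(2.71 rad/s) / (2.675) = 3.953 rad/s.

ω₂ ≈ 3.95 rad/s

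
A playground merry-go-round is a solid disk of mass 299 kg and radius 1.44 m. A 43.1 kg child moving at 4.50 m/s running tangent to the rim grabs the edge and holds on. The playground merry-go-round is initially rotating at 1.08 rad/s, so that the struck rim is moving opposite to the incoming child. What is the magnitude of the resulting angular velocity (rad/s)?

|ω_f| ≈ 0.139 rad/s

The axle reaction passes through the axle and exerts no torque about it; angular momentum about the axle is conserved through the impact.
I_p = ½(299)(1.44)² = 310.0 kg·m². Taking the sense of the child's angular momentum as positive, L_{child} = m v R = (43.1)(4.50)(1.44) = 279.3 kg·m²/s.
L_i = −I_p ω_p + m v R = −(310.0)(1.08) + 279.3 = -55.52 kg·m²/s.
After sticking, I_f = I_p + m R² = 310.0 + (43.1)(1.44)² = 399.4 kg·m².
ω_f = L_i / I_f = -55.52 / 399.4 = -0.1390 rad/s.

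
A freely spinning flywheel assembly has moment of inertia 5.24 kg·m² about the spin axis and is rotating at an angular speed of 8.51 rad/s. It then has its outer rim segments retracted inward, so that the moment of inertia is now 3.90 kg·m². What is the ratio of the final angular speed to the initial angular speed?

ω₂/ω₁ ≈ 1.34

Angular momentum about the spin axis is conserved since the torque about it is zero.
ω₂/ω₁ = I₁/I₂ = 5.240 / 3.900 = 1.344.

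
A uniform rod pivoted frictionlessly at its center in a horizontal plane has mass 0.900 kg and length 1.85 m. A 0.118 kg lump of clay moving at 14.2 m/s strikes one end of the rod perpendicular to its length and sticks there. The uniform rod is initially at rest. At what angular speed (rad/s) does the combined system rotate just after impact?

|ω_f| ≈ 4.33 rad/s

About the pivot the impulsive forces during the collision are internal, so angular momentum about that axis is conserved.
I_p = (1/12)(0.900)(1.85)² = 0.2567 kg·m². Taking the sense of the lump of clay's angular momentum as positive, L_{lump} = m v R = (0.118)(14.2)(1.85/2) = 1.550 kg·m²/s.
L_i = 0 + 1.550 = 1.550 kg·m²/s.
After sticking, I_f = I_p + m R² = 0.2567 + (0.118)(1.85/2)² = 0.3577 kg·m².
ω_f = L_i / I_f = 1.550 / 0.3577 = 4.334 rad/s.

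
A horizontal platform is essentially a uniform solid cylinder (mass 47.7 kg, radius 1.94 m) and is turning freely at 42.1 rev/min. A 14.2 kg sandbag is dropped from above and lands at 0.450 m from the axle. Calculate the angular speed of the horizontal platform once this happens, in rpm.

ω_f ≈ 40.8 rpm

The added mass arrives with no angular momentum about the axle, and any external torque about the axle is negligible, so the system's angular momentum is conserved.
I_p = ½(47.7)(1.94)² = 89.76 kg·m².
Added inertia Σmr² = (14.2)(0.450)² = 2.875 kg·m²; I_f = 89.76 + 2.875 = 92.64 kg·m².
ω_f = I_p ω_i / I_f = (89.76)(42.1) / 92.64 = 40.79 rpm.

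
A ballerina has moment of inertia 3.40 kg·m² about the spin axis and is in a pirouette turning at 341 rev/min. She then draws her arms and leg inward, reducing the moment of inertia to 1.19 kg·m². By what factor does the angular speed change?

ω₂/ω₁ ≈ 2.86

Angular momentum about the spin axis is conserved since the torque about it is zero.
ω₂/ω₁ = I₁/I₂ = 3.400 / 1.190 = 2.857.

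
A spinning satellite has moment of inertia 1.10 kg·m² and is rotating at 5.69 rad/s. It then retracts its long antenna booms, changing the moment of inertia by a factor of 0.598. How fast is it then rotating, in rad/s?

ω₂ ≈ 9.52 rad/s

With no external torque about the axis, L is conserved: I₁ω₁ = I₂ω₂.
I₂ = 0.598 × 1.10 = 0.6578 kg·m².
ω₂ = I₁ω₁ / I₂ = (1.100)(5.69 rad/s) / (0.6578) = 9.515 rad/s.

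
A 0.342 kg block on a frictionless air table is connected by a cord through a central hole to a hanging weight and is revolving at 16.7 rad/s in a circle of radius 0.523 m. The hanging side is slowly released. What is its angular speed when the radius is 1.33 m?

ω₂ ≈ 2.58 rad/s

No torque about the axis ⇒ m r₁² ω₁ = m r₂² ω₂.
ω₂ = ω₁ (r₁/r₂)² = (16.7)(0.523/1.33)² = 2.582 rad/s.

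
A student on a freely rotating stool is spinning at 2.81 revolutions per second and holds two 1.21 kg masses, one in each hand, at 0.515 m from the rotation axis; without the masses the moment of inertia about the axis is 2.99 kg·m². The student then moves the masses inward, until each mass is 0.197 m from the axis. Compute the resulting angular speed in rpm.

ω₂ ≈ 199 rpm

With no external torque about the axis, L is conserved: I₁ω₁ = I₂ω₂.
I₁ = 2.99 + 2(1.21)(0.515)² = 3.632 kg·m²; I₂ = 2.99 + 2(1.21)(0.197)² = 3.084 kg·m².
ω₂ = I₁ω₁ / I₂ = (3.632)(2.81 rev/s) / (3.084) = 3.309 rev/s = 198.6 rpm.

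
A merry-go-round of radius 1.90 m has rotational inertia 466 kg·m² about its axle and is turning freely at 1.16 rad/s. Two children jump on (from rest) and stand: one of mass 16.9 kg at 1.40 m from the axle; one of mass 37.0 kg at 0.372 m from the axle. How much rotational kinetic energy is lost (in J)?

energy lost ≈ 23.8 J

The added mass arrives with no angular momentum about the axle, and any external torque about the axle is negligible, so the system's angular momentum is conserved.
Added inertia Σmr² = (16.9)(1.40)² + (37.0)(0.372)² = 38.24 kg·m²; I_f = 466.0 + 38.24 = 504.2 kg·m².
ω_f = I_p ω_i / I_f = (466.0)(1.16) / 504.2 = 1.072 rad/s.
KE_i = ½(466.0)(1.160 rad/s)² = 313.5 J; KE_f = ½(504.2)(1.072)² = 289.7 J.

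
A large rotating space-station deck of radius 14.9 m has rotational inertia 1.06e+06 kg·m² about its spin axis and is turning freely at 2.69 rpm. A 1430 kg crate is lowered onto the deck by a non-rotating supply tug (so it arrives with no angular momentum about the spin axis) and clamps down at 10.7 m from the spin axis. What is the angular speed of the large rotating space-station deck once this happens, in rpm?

ω_f ≈ 2.33 rpm

The added mass arrives with no angular momentum about the spin axis, and any external torque about the spin axis is negligible, so the system's angular momentum is conserved.
Added inertia Σmr² = (1430)(10.7)² = 1.637e+05 kg·m²; I_f = 1.060e+06 + 1.637e+05 = 1.224e+06 kg·m².
ω_f = I_p ω_i / I_f = (1.060e+06)(2.69) / 1.224e+06 = 2.330 rpm.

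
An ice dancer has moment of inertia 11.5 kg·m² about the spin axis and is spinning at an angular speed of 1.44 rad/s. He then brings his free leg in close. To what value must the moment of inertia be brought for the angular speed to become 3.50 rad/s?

I₂ ≈ 4.73 kg·m²

With no external torque about the axis, L is conserved: I₁ω₁ = I₂ω₂.
I₂ = I₁ω₁ / ω₂ = (11.5)(1.44) / (3.50) = 4.731 kg·m².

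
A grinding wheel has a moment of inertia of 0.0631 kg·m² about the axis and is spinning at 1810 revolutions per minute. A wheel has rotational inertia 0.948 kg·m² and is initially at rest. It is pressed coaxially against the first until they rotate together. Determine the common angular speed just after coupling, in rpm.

No external torque acts about the common axis, so total angular momentum is conserved.
Taking A's sense as positive: L = (0.06310)(1810) = 114.2 kg·m²·rpm.
Combined I = 0.06310 + 0.9480 = 1.011 kg·m².
ω_f = L / I = 114.2 / 1.011 = 113.0 rpm.

|ω_f| ≈ 113 rpm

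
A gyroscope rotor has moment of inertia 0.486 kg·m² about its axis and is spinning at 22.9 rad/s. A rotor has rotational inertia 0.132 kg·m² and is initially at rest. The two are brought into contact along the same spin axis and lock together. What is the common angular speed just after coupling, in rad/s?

|ω_f| ≈ 18.0 rad/s

The coupling torques are internal; angular momentum about the shared axis is conserved.
Taking A's sense as positive: L = (0.4860)(22.9) = 11.13 kg·m²·rad/s.
Combined I = 0.4860 + 0.1320 = 0.6180 kg·m².
ω_f = L / I = 11.13 / 0.6180 = 18.01 rad/s.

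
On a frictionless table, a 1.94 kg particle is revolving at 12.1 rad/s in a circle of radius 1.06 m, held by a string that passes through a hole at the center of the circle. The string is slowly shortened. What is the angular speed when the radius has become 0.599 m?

ω₂ ≈ 37.9 rad/s

No torque about the axis ⇒ m r₁² ω₁ = m r₂² ω₂.
ω₂ = ω₁ (r₁/r₂)² = (12.1)(1.06/0.599)² = 37.89 rad/s.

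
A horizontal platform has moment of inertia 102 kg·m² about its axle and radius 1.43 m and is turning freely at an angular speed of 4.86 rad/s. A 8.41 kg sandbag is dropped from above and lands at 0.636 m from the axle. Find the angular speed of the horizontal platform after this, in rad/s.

No external torque acts about the axle; L_before = L_after.
Added inertia Σmr² = (8.41)(0.636)² = 3.402 kg·m²; I_f = 102.0 + 3.402 = 105.4 kg·m².
ω_f = I_p ω_i / I_f = (102.0)(4.86) / 105.4 = 4.703 rad/s.

ω_f ≈ 4.70 rad/s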